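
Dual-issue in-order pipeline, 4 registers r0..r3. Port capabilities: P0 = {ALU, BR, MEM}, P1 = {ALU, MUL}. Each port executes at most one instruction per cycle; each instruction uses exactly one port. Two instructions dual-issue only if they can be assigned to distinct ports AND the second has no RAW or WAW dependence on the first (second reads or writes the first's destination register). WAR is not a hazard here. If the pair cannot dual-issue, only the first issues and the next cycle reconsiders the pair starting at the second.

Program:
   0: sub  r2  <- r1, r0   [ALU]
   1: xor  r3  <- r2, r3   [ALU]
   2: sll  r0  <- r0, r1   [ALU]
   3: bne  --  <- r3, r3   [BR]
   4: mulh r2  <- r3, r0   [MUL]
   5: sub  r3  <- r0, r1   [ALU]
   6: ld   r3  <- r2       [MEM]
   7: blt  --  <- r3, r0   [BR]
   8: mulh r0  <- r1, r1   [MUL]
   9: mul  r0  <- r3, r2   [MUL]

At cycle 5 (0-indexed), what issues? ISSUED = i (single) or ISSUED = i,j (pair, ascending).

0. sub.ALU @i0  | RAW r2
1. xor.ALU;sll.ALU @i1&i2  | pair
2. bne.BR;mulh.MUL @i3&i4  | pair
3. sub.ALU @i5  | WAW r3
4. ld.MEM @i6  | no-port MEM/BR
5. blt.BR;mulh.MUL @i7&i8  | pair
6. mul.MUL @i9  | tail

ISSUED = 7,8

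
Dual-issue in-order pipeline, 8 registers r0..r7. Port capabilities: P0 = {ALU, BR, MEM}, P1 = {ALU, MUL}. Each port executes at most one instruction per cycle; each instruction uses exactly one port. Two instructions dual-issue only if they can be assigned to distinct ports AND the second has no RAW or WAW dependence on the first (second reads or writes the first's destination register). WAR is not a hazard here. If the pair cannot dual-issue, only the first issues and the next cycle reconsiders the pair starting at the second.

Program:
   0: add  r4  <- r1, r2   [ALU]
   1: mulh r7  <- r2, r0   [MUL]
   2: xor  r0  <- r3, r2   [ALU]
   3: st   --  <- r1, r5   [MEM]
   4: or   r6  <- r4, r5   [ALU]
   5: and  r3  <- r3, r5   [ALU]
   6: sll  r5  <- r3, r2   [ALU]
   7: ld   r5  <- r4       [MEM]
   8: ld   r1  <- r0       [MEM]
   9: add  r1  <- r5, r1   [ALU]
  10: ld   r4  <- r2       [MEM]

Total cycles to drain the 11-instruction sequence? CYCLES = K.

CYCLES = 7

c0: i0&i1 add.ALU/mulh.MUL  2-wide
c1: i2&i3 xor.ALU/st.MEM  2-wide
c2: i4&i5 or.ALU/and.ALU  2-wide
c3: i6 sll.ALU  WAW r5
c4: i7 ld.MEM  no-port MEM/MEM
c5: i8 ld.MEM  RAW+WAW r1
c6: i9&i10 add.ALU/ld.MEM  2-wide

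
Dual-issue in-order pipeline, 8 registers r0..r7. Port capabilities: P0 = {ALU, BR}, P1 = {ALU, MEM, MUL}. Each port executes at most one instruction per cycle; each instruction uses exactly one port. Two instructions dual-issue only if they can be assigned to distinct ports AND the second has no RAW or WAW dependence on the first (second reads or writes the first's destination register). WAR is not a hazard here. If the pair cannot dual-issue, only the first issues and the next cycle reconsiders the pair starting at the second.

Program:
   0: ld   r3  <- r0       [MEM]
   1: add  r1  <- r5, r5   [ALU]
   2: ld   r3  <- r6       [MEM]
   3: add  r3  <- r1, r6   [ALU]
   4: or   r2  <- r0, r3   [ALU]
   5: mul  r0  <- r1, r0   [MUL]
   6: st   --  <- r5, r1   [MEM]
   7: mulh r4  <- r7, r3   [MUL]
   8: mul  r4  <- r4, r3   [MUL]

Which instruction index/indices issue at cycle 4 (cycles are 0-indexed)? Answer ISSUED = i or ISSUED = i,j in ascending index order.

c0: i0&i1 ld/add  2-wide
c1: i2 ld  WAW r3
c2: i3 add  RAW r3
c3: i4&i5 or/mul  2-wide
c4: i6 st  no-port MEM/MUL
c5: i7 mulh  no-port MUL/MUL
c6: i8 mul  tail

ISSUED = 6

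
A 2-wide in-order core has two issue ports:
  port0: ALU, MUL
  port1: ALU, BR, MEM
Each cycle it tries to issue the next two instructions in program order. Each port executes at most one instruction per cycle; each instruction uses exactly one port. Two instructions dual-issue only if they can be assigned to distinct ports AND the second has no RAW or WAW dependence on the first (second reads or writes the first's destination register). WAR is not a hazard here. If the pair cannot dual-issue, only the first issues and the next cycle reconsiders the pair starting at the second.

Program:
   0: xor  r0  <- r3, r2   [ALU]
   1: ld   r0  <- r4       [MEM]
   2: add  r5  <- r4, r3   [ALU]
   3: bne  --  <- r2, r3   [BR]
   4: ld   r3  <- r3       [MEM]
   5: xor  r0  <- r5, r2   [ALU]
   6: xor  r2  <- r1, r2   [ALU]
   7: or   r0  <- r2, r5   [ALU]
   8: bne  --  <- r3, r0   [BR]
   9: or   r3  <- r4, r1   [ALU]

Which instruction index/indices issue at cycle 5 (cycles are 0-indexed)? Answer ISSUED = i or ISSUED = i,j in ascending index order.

c0: i0 xor  WAW r0
c1: i1/i2 ld add  dual
c2: i3 bne  no-port BR/MEM
c3: i4/i5 ld xor  dual
c4: i6 xor  RAW r2
c5: i7 or  RAW r0
c6: i8/i9 bne or  dual

ISSUED = 7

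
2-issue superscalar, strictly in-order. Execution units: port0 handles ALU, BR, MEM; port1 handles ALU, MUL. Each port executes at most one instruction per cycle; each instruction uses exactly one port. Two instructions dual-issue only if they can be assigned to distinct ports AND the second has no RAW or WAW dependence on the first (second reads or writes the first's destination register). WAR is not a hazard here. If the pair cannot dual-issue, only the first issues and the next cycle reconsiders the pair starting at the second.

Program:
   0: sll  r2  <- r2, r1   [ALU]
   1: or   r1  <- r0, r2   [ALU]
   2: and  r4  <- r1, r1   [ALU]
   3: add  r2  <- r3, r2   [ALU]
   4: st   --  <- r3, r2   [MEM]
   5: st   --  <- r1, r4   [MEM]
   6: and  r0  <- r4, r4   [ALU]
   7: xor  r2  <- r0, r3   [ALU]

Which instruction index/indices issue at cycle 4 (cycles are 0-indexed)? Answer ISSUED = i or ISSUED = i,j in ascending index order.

c0: i0 sll  RAW r2
c1: i1 or  RAW r1
c2: i2&i3 and/add  dual
c3: i4 st  no-port MEM/MEM
c4: i5&i6 st/and  dual
c5: i7 xor  tail

ISSUED = 5,6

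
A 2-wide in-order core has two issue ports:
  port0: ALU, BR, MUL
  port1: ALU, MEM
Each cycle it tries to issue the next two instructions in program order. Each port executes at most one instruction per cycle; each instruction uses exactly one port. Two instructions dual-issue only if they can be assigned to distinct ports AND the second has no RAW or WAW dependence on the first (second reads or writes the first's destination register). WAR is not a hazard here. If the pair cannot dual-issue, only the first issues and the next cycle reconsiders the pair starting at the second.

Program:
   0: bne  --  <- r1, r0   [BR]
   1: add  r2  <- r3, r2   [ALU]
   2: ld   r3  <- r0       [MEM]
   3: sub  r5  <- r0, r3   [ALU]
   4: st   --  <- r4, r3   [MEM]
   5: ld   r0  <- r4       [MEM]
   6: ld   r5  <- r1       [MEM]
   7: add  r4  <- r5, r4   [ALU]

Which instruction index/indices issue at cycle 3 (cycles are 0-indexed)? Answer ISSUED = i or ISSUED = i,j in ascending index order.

c0: i0&i1 bne add  pair
c1: i2 ld  RAW r3
c2: i3&i4 sub st  pair
c3: i5 ld  no-port MEM/MEM
c4: i6 ld  RAW r5
c5: i7 add  tail

ISSUED = 5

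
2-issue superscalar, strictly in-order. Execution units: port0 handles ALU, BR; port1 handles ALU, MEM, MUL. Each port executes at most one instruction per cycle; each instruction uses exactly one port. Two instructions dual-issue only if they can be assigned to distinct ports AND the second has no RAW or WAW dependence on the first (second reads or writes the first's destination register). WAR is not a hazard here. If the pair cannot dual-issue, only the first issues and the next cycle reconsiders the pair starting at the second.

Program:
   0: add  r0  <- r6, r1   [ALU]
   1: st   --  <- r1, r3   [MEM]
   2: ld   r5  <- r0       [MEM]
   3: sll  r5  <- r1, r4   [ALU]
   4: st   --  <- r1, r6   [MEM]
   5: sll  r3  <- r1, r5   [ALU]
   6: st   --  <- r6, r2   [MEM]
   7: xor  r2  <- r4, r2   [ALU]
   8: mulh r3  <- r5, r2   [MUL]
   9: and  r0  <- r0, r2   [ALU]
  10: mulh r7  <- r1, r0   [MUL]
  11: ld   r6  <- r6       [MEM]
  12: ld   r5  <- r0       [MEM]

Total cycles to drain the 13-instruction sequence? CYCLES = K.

c0: i0,i1 add/st  pair
c1: i2 ld  WAW r5
c2: i3,i4 sll/st  pair
c3: i5,i6 sll/st  pair
c4: i7 xor  RAW r2
c5: i8,i9 mulh/and  pair
c6: i10 mulh  no-port MUL/MEM
c7: i11 ld  no-port MEM/MEM
c8: i12 ld  tail

CYCLES = 9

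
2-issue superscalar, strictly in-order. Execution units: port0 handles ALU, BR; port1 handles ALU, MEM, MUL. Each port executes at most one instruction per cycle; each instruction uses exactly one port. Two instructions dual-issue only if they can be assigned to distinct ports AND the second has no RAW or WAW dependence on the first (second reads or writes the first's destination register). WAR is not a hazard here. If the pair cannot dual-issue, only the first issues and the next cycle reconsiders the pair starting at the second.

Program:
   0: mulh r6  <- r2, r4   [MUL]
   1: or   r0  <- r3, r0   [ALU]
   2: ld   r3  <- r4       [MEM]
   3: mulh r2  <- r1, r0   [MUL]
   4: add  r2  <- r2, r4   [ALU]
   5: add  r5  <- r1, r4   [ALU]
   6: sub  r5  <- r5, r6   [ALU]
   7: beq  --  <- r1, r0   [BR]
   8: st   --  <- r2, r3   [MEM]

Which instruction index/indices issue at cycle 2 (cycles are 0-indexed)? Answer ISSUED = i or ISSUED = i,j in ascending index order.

[0] i0+i1  mulh.MUL+or.ALU  -- dual
[1] i2  ld.MEM  -- no-port MEM/MUL
[2] i3  mulh.MUL  -- RAW+WAW r2
[3] i4+i5  add.ALU+add.ALU  -- dual
[4] i6+i7  sub.ALU+beq.BR  -- dual
[5] i8  st.MEM  -- tail

ISSUED = 3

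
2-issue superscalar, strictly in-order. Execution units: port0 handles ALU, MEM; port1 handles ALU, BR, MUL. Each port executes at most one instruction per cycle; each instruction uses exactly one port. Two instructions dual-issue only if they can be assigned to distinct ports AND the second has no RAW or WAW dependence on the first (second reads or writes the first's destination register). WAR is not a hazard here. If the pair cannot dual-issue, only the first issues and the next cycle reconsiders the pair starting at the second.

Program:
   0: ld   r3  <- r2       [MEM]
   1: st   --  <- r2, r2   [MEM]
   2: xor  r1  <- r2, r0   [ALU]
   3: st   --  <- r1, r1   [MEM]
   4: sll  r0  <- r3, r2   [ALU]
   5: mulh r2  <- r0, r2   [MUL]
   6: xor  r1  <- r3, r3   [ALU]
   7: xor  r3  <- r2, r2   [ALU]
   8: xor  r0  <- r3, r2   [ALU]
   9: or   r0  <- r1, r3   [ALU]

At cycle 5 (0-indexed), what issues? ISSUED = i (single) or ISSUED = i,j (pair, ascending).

ISSUED = 8

  cy0 -> i0 (ld.MEM) no-port MEM/MEM
  cy1 -> i1,i2 (st.MEM+xor.ALU) dual
  cy2 -> i3,i4 (st.MEM+sll.ALU) dual
  cy3 -> i5,i6 (mulh.MUL+xor.ALU) dual
  cy4 -> i7 (xor.ALU) RAW r3
  cy5 -> i8 (xor.ALU) WAW r0
  cy6 -> i9 (or.ALU) tail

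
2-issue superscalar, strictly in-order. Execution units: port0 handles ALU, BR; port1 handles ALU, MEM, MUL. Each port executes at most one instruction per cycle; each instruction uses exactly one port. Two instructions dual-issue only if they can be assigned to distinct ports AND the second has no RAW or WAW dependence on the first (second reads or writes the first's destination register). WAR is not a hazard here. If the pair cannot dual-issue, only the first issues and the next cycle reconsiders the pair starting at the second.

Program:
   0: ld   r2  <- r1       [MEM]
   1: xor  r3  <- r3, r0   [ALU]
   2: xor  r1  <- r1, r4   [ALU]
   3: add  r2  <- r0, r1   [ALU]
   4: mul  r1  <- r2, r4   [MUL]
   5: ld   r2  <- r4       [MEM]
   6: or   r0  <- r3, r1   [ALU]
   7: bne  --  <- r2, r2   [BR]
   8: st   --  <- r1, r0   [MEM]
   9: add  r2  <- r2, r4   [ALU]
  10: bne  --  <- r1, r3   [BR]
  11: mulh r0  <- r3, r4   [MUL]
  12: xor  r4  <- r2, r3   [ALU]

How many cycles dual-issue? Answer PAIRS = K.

PAIRS = 5

c0: i0+i1 ld xor  pair
c1: i2 xor  RAW r1
c2: i3 add  RAW r2
c3: i4 mul  no-port MUL/MEM
c4: i5+i6 ld or  pair
c5: i7+i8 bne st  pair
c6: i9+i10 add bne  pair
c7: i11+i12 mulh xor  pair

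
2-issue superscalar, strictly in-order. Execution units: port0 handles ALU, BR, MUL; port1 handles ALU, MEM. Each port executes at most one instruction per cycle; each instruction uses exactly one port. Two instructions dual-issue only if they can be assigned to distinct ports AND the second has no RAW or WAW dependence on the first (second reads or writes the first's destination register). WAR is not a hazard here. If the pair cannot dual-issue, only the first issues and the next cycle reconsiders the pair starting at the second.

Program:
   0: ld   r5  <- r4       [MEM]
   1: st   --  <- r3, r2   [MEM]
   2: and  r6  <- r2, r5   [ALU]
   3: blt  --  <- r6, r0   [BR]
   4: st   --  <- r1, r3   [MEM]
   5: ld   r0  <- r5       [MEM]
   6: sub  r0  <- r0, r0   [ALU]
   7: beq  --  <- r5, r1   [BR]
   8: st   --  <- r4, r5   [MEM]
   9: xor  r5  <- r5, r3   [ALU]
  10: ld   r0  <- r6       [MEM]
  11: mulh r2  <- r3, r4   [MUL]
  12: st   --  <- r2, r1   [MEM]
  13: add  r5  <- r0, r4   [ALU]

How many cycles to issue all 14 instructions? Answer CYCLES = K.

[0] i0  ld  -- no-port MEM/MEM
[1] i1&i2  st and  -- dual
[2] i3&i4  blt st  -- dual
[3] i5  ld  -- RAW+WAW r0
[4] i6&i7  sub beq  -- dual
[5] i8&i9  st xor  -- dual
[6] i10&i11  ld mulh  -- dual
[7] i12&i13  st add  -- dual

CYCLES = 8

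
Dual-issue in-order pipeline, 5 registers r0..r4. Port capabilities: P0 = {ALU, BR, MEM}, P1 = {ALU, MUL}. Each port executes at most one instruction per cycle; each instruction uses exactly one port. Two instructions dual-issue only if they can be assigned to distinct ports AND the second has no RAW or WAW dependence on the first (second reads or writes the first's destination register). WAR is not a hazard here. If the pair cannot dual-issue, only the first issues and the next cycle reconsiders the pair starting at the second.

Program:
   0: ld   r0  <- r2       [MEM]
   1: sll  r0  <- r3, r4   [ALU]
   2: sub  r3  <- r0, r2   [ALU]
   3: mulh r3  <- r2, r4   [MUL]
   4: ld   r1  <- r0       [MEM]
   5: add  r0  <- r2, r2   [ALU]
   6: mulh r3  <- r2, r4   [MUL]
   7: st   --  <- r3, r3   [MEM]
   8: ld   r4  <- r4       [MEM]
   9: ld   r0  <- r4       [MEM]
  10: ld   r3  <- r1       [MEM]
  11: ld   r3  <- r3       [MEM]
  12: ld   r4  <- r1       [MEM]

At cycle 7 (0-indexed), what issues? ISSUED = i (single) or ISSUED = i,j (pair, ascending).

ISSUED = 9

#0 head=0: ld.MEM i0 WAW r0
#1 head=1: sll.ALU i1 RAW r0
#2 head=2: sub.ALU i2 WAW r3
#3 head=3: mulh.MUL+ld.MEM i3+i4 pair
#4 head=5: add.ALU+mulh.MUL i5+i6 pair
#5 head=7: st.MEM i7 no-port MEM/MEM
#6 head=8: ld.MEM i8 no-port MEM/MEM
#7 head=9: ld.MEM i9 no-port MEM/MEM
#8 head=10: ld.MEM i10 no-port MEM/MEM
#9 head=11: ld.MEM i11 no-port MEM/MEM
#10 head=12: ld.MEM i12 tail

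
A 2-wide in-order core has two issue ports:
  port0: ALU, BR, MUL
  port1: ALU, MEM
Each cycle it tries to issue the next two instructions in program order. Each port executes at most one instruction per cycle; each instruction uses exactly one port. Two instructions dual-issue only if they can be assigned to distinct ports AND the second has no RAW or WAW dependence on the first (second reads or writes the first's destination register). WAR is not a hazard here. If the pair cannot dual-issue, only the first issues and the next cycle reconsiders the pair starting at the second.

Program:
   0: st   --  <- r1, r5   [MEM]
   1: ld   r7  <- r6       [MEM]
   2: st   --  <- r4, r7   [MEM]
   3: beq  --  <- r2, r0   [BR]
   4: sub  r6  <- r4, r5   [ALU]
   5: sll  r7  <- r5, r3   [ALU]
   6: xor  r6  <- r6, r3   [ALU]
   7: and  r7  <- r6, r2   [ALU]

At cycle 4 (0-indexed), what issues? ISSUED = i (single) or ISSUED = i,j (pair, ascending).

[0] i0  st.MEM  -- no-port MEM/MEM
[1] i1  ld.MEM  -- no-port MEM/MEM
[2] i2,i3  st.MEM;beq.BR  -- dual
[3] i4,i5  sub.ALU;sll.ALU  -- dual
[4] i6  xor.ALU  -- RAW r6
[5] i7  and.ALU  -- tail

ISSUED = 6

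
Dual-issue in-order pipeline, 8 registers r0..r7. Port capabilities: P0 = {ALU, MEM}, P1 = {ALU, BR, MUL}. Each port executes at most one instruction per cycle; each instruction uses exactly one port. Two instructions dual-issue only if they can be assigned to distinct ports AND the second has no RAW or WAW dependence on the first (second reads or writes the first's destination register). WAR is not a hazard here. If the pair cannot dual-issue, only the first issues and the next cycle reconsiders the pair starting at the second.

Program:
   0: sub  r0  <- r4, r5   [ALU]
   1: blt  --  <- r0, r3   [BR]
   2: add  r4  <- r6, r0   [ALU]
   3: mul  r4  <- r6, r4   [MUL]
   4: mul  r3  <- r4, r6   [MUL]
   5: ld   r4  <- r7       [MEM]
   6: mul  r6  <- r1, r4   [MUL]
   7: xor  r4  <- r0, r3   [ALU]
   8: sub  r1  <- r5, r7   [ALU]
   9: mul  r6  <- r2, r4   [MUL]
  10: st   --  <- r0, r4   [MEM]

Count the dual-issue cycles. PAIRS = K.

#0 head=0: sub.ALU i0 RAW r0
#1 head=1: blt.BR/add.ALU i1&i2 pair
#2 head=3: mul.MUL i3 no-port MUL/MUL
#3 head=4: mul.MUL/ld.MEM i4&i5 pair
#4 head=6: mul.MUL/xor.ALU i6&i7 pair
#5 head=8: sub.ALU/mul.MUL i8&i9 pair
#6 head=10: st.MEM i10 tail

PAIRS = 4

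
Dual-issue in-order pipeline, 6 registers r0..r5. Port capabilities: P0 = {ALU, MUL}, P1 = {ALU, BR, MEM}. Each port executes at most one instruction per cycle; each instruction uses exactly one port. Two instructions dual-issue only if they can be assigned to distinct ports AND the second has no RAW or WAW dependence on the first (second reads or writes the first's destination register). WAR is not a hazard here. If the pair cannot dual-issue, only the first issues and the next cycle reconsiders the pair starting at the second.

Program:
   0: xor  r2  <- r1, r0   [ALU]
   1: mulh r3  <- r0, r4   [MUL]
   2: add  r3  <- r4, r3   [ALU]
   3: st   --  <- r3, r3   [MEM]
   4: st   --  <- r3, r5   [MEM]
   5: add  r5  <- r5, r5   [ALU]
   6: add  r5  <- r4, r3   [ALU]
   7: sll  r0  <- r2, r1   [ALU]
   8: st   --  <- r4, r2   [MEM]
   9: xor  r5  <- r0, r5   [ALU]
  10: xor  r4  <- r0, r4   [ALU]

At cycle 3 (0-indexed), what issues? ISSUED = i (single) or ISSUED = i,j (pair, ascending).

t=0 i0/i1:xor.ALU+mulh.MUL ; 2-wide
t=1 i2:add.ALU ; RAW r3
t=2 i3:st.MEM ; no-port MEM/MEM
t=3 i4/i5:st.MEM+add.ALU ; 2-wide
t=4 i6/i7:add.ALU+sll.ALU ; 2-wide
t=5 i8/i9:st.MEM+xor.ALU ; 2-wide
t=6 i10:xor.ALU ; tail

ISSUED = 4,5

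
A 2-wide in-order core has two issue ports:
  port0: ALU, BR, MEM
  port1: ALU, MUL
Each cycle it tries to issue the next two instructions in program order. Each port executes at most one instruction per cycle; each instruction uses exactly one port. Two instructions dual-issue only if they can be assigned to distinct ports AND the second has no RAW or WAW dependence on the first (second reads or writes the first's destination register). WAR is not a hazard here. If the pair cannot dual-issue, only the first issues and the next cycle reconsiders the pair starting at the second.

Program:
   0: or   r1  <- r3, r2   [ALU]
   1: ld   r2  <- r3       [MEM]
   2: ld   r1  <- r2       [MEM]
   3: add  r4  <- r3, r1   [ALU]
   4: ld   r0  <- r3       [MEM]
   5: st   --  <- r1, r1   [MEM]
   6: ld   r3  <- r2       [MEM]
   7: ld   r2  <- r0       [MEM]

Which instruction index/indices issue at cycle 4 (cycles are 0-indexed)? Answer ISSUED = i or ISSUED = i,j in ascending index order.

ISSUED = 6

0. or;ld @i0/i1  | 2-wide
1. ld @i2  | RAW r1
2. add;ld @i3/i4  | 2-wide
3. st @i5  | no-port MEM/MEM
4. ld @i6  | no-port MEM/MEM
5. ld @i7  | tail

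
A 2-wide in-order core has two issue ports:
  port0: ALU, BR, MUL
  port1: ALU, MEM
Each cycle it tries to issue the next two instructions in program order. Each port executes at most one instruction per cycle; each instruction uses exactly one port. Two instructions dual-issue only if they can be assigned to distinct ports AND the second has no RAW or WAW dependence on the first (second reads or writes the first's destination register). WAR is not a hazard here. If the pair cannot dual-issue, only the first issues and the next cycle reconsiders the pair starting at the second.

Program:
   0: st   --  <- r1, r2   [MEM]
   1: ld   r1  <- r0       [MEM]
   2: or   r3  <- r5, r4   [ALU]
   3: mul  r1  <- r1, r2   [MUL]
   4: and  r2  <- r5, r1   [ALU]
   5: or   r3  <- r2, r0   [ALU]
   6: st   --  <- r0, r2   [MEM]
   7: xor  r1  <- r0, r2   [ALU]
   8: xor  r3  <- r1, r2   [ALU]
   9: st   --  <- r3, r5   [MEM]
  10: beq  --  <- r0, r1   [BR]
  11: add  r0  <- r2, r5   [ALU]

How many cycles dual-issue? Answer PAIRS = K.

c0: i0 st  no-port MEM/MEM
c1: i1+i2 ld or  dual
c2: i3 mul  RAW r1
c3: i4 and  RAW r2
c4: i5+i6 or st  dual
c5: i7 xor  RAW r1
c6: i8 xor  RAW r3
c7: i9+i10 st beq  dual
c8: i11 add  tail

PAIRS = 3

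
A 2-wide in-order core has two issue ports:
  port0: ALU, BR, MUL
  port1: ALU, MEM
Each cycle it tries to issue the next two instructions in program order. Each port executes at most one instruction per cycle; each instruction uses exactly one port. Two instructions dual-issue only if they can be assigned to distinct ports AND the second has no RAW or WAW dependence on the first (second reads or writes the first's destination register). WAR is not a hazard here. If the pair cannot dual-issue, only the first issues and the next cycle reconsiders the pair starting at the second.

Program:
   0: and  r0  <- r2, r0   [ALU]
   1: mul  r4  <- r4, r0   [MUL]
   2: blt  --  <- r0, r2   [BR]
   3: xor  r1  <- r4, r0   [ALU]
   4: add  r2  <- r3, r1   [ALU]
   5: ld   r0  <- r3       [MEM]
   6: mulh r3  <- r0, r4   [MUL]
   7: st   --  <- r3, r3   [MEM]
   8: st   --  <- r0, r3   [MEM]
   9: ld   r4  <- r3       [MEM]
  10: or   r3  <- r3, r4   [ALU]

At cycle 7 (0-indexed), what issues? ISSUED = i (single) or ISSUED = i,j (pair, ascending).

[0] i0  and.ALU  -- RAW r0
[1] i1  mul.MUL  -- no-port MUL/BR
[2] i2/i3  blt.BR/xor.ALU  -- pair
[3] i4/i5  add.ALU/ld.MEM  -- pair
[4] i6  mulh.MUL  -- RAW r3
[5] i7  st.MEM  -- no-port MEM/MEM
[6] i8  st.MEM  -- no-port MEM/MEM
[7] i9  ld.MEM  -- RAW r4
[8] i10  or.ALU  -- tail

ISSUED = 9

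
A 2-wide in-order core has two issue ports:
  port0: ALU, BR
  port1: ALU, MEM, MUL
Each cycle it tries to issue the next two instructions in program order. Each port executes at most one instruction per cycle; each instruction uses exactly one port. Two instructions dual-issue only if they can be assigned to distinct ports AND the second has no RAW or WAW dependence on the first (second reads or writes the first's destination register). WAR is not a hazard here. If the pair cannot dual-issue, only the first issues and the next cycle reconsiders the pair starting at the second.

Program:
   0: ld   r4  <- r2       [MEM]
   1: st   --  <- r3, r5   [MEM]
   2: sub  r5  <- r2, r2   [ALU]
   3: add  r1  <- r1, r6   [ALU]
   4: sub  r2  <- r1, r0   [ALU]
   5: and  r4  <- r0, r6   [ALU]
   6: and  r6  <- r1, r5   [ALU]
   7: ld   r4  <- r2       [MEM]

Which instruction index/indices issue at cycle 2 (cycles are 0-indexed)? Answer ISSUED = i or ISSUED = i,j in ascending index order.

ISSUED = 3

#0 head=0: ld.MEM i0 no-port MEM/MEM
#1 head=1: st.MEM+sub.ALU i1/i2 dual
#2 head=3: add.ALU i3 RAW r1
#3 head=4: sub.ALU+and.ALU i4/i5 dual
#4 head=6: and.ALU+ld.MEM i6/i7 dual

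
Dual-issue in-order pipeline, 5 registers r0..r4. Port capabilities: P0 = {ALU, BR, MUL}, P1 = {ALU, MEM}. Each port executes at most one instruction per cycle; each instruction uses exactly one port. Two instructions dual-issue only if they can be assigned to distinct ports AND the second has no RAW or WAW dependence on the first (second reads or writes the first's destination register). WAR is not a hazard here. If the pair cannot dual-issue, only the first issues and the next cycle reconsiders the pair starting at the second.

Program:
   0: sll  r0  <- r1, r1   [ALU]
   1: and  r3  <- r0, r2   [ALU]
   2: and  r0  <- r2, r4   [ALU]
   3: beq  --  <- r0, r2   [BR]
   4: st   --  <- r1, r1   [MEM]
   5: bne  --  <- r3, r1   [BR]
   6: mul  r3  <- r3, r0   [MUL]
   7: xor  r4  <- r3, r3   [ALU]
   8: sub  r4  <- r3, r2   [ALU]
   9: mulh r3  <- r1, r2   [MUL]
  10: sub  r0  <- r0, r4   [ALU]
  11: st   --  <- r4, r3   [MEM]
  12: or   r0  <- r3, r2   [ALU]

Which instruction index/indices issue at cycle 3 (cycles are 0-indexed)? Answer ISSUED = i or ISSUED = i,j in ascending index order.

c0: i0 sll.ALU  RAW r0
c1: i1/i2 and.ALU and.ALU  pair
c2: i3/i4 beq.BR st.MEM  pair
c3: i5 bne.BR  no-port BR/MUL
c4: i6 mul.MUL  RAW r3
c5: i7 xor.ALU  WAW r4
c6: i8/i9 sub.ALU mulh.MUL  pair
c7: i10/i11 sub.ALU st.MEM  pair
c8: i12 or.ALU  tail

ISSUED = 5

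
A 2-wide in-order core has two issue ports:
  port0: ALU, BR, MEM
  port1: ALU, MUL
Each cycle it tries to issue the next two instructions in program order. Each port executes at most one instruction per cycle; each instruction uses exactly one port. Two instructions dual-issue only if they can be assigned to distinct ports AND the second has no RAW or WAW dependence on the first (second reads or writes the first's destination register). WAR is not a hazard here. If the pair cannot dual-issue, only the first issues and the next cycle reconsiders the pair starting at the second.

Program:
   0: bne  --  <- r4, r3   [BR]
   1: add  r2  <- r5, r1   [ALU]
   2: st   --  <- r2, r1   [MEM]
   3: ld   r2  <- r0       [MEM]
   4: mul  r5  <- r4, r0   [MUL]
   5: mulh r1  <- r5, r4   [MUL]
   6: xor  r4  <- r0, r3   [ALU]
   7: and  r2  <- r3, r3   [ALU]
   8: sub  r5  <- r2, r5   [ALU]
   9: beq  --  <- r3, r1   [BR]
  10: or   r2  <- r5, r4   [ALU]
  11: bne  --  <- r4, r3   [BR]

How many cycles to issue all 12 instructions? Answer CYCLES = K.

c0: i0&i1 bne+add  pair
c1: i2 st  no-port MEM/MEM
c2: i3&i4 ld+mul  pair
c3: i5&i6 mulh+xor  pair
c4: i7 and  RAW r2
c5: i8&i9 sub+beq  pair
c6: i10&i11 or+bne  pair

CYCLES = 7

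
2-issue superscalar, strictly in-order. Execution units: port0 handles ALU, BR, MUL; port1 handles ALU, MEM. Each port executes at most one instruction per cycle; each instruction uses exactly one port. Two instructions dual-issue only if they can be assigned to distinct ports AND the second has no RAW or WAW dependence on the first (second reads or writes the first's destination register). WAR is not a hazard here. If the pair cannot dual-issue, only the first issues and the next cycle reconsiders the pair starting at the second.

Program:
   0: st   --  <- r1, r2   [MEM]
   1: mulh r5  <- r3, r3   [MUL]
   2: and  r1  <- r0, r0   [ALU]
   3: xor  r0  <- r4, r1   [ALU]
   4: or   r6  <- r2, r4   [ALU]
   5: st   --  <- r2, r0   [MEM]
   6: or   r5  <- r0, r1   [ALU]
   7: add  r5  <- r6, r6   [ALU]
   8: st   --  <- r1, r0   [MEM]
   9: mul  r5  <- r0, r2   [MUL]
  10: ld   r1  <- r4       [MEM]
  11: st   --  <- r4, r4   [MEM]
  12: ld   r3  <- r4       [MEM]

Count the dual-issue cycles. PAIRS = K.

PAIRS = 5

t=0 i0/i1:st;mulh ; dual
t=1 i2:and ; RAW r1
t=2 i3/i4:xor;or ; dual
t=3 i5/i6:st;or ; dual
t=4 i7/i8:add;st ; dual
t=5 i9/i10:mul;ld ; dual
t=6 i11:st ; no-port MEM/MEM
t=7 i12:ld ; tail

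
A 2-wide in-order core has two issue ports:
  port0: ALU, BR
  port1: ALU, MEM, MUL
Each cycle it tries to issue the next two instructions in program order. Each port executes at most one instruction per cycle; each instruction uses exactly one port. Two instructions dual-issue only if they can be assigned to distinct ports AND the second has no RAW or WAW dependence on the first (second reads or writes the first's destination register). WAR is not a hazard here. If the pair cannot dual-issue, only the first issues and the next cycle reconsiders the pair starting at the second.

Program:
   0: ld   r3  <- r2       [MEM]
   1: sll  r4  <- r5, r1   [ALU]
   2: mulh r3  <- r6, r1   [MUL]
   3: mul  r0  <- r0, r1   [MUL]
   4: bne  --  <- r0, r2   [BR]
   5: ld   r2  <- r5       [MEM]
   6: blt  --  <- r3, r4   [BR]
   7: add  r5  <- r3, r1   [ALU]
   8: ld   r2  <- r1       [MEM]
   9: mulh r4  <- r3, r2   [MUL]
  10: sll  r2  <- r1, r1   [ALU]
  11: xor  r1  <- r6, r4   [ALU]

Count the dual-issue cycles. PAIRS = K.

  cy0 -> i0&i1 (ld.MEM/sll.ALU) pair
  cy1 -> i2 (mulh.MUL) no-port MUL/MUL
  cy2 -> i3 (mul.MUL) RAW r0
  cy3 -> i4&i5 (bne.BR/ld.MEM) pair
  cy4 -> i6&i7 (blt.BR/add.ALU) pair
  cy5 -> i8 (ld.MEM) no-port MEM/MUL
  cy6 -> i9&i10 (mulh.MUL/sll.ALU) pair
  cy7 -> i11 (xor.ALU) tail

PAIRS = 4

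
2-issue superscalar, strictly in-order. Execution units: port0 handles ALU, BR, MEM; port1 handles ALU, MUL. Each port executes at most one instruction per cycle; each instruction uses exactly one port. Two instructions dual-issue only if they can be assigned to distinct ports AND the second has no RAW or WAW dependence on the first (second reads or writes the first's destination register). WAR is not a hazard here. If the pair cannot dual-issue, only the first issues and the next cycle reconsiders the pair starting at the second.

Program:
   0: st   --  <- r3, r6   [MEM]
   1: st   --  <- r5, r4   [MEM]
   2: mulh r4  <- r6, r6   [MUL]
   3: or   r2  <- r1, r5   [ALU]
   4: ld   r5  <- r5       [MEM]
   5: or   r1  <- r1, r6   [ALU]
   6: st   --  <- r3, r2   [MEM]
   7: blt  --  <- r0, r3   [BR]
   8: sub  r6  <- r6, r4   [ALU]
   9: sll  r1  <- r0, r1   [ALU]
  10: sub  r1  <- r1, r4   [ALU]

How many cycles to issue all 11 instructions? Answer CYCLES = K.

0. st @i0  | no-port MEM/MEM
1. st mulh @i1+i2  | 2-wide
2. or ld @i3+i4  | 2-wide
3. or st @i5+i6  | 2-wide
4. blt sub @i7+i8  | 2-wide
5. sll @i9  | RAW+WAW r1
6. sub @i10  | tail

CYCLES = 7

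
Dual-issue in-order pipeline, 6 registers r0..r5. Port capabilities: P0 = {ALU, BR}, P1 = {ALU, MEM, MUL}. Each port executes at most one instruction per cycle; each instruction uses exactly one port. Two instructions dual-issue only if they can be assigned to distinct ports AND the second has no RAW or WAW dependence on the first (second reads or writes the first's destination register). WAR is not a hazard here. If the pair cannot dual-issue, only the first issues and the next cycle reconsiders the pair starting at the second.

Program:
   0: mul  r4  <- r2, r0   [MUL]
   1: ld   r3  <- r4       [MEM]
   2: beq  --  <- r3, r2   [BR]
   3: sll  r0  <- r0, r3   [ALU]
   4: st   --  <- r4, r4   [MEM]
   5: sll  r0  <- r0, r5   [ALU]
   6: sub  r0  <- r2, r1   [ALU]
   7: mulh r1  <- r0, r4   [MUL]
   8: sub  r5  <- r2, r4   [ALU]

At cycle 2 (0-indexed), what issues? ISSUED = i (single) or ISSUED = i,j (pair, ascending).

#0 head=0: mul.MUL i0 no-port MUL/MEM
#1 head=1: ld.MEM i1 RAW r3
#2 head=2: beq.BR/sll.ALU i2&i3 pair
#3 head=4: st.MEM/sll.ALU i4&i5 pair
#4 head=6: sub.ALU i6 RAW r0
#5 head=7: mulh.MUL/sub.ALU i7&i8 pair

ISSUED = 2,3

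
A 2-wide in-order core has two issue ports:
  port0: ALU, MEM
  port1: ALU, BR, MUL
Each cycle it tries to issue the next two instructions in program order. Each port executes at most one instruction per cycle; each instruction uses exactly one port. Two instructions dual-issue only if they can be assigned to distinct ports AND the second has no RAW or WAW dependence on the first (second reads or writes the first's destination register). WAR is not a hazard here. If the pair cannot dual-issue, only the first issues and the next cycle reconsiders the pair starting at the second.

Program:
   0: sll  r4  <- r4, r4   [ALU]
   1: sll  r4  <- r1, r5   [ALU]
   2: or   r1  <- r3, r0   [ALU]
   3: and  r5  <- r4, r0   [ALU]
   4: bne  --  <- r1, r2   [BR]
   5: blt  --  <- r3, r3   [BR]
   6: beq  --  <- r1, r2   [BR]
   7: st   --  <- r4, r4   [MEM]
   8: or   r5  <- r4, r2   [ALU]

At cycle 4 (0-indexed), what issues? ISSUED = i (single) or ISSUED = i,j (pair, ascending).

ISSUED = 6,7

  cy0 -> i0 (sll.ALU) WAW r4
  cy1 -> i1/i2 (sll.ALU+or.ALU) 2-wide
  cy2 -> i3/i4 (and.ALU+bne.BR) 2-wide
  cy3 -> i5 (blt.BR) no-port BR/BR
  cy4 -> i6/i7 (beq.BR+st.MEM) 2-wide
  cy5 -> i8 (or.ALU) tail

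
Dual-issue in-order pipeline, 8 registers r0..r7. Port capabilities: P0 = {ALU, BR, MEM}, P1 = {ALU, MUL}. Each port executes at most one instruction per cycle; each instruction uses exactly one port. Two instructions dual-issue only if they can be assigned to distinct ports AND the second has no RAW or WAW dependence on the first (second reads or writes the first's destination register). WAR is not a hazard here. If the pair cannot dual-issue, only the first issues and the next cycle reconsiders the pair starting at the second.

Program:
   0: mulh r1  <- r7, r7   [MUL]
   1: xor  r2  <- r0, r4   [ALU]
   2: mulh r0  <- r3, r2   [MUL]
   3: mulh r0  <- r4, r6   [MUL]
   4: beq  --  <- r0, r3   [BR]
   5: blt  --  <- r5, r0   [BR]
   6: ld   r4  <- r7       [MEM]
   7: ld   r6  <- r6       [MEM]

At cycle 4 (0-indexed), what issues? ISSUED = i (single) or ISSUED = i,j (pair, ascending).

[0] i0/i1  mulh/xor  -- pair
[1] i2  mulh  -- no-port MUL/MUL
[2] i3  mulh  -- RAW r0
[3] i4  beq  -- no-port BR/BR
[4] i5  blt  -- no-port BR/MEM
[5] i6  ld  -- no-port MEM/MEM
[6] i7  ld  -- tail

ISSUED = 5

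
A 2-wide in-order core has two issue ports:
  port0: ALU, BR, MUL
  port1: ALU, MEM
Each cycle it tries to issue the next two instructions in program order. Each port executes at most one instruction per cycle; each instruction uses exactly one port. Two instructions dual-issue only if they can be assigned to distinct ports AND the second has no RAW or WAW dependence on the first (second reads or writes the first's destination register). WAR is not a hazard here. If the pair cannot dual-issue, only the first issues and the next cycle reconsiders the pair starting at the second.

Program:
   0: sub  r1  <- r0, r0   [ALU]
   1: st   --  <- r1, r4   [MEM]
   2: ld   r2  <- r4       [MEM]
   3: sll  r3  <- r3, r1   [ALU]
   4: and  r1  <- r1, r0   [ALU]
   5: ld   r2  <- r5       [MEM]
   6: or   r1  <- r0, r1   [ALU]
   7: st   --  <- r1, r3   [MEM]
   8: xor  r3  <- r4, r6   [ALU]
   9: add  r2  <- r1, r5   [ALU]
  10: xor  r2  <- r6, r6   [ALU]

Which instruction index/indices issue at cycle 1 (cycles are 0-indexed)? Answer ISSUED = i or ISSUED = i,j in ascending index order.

ISSUED = 1

t=0 i0:sub.ALU ; RAW r1
t=1 i1:st.MEM ; no-port MEM/MEM
t=2 i2,i3:ld.MEM;sll.ALU ; dual
t=3 i4,i5:and.ALU;ld.MEM ; dual
t=4 i6:or.ALU ; RAW r1
t=5 i7,i8:st.MEM;xor.ALU ; dual
t=6 i9:add.ALU ; WAW r2
t=7 i10:xor.ALU ; tail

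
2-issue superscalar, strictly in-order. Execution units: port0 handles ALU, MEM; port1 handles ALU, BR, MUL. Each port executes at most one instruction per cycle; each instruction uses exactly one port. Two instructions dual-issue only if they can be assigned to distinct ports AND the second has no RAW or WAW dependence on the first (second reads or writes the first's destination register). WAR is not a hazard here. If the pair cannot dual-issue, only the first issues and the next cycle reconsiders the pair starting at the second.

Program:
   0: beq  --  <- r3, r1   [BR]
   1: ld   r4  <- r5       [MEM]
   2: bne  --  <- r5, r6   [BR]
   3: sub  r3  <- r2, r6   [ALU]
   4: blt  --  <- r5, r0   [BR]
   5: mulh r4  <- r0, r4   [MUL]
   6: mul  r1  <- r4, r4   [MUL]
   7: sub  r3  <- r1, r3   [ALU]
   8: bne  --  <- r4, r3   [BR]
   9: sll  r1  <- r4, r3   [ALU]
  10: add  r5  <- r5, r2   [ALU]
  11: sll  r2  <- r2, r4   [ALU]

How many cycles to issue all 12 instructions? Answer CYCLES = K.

CYCLES = 8

c0: i0+i1 beq+ld  pair
c1: i2+i3 bne+sub  pair
c2: i4 blt  no-port BR/MUL
c3: i5 mulh  no-port MUL/MUL
c4: i6 mul  RAW r1
c5: i7 sub  RAW r3
c6: i8+i9 bne+sll  pair
c7: i10+i11 add+sll  pair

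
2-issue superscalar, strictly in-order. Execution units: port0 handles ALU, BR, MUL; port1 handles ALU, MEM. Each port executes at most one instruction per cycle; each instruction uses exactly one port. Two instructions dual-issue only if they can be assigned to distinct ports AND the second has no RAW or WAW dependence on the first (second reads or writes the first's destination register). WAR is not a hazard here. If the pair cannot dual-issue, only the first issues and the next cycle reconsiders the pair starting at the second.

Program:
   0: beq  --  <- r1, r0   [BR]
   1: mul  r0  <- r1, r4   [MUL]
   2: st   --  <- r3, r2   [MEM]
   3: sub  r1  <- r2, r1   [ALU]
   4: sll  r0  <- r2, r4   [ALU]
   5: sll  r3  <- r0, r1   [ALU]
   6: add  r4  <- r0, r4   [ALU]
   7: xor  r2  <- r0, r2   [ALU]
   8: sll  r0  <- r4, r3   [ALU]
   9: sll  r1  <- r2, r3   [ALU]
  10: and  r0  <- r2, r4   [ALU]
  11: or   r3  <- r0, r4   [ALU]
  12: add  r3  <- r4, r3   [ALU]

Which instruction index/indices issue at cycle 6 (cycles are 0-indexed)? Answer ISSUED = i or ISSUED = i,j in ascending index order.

#0 head=0: beq i0 no-port BR/MUL
#1 head=1: mul;st i1+i2 2-wide
#2 head=3: sub;sll i3+i4 2-wide
#3 head=5: sll;add i5+i6 2-wide
#4 head=7: xor;sll i7+i8 2-wide
#5 head=9: sll;and i9+i10 2-wide
#6 head=11: or i11 RAW+WAW r3
#7 head=12: add i12 tail

ISSUED = 11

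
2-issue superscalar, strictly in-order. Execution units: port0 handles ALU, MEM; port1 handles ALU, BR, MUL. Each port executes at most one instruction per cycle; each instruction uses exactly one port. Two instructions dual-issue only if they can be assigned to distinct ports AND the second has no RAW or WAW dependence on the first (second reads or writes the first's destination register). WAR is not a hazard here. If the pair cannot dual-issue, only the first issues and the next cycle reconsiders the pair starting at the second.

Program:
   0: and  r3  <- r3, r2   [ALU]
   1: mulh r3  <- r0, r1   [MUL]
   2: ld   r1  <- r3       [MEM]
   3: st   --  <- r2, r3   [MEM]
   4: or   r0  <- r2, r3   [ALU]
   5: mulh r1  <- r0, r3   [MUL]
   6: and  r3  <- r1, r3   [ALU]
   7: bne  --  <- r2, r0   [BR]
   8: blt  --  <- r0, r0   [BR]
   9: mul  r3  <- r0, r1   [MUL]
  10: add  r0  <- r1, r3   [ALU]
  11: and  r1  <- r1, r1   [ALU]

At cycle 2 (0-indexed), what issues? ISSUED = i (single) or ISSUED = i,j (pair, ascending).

c0: i0 and  WAW r3
c1: i1 mulh  RAW r3
c2: i2 ld  no-port MEM/MEM
c3: i3/i4 st/or  dual
c4: i5 mulh  RAW r1
c5: i6/i7 and/bne  dual
c6: i8 blt  no-port BR/MUL
c7: i9 mul  RAW r3
c8: i10/i11 add/and  dual

ISSUED = 2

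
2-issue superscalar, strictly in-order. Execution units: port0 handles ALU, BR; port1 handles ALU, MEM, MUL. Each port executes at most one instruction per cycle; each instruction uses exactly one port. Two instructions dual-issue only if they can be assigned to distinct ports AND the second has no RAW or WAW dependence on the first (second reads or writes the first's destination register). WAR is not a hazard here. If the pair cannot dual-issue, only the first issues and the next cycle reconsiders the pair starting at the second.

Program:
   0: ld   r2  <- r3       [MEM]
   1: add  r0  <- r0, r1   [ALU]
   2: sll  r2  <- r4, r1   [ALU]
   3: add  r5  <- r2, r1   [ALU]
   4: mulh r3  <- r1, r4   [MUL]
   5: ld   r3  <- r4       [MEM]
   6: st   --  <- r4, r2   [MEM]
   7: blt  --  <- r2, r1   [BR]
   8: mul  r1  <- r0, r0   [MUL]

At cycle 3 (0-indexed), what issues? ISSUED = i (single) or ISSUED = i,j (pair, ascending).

ISSUED = 5

0. ld.MEM/add.ALU @i0/i1  | dual
1. sll.ALU @i2  | RAW r2
2. add.ALU/mulh.MUL @i3/i4  | dual
3. ld.MEM @i5  | no-port MEM/MEM
4. st.MEM/blt.BR @i6/i7  | dual
5. mul.MUL @i8  | tail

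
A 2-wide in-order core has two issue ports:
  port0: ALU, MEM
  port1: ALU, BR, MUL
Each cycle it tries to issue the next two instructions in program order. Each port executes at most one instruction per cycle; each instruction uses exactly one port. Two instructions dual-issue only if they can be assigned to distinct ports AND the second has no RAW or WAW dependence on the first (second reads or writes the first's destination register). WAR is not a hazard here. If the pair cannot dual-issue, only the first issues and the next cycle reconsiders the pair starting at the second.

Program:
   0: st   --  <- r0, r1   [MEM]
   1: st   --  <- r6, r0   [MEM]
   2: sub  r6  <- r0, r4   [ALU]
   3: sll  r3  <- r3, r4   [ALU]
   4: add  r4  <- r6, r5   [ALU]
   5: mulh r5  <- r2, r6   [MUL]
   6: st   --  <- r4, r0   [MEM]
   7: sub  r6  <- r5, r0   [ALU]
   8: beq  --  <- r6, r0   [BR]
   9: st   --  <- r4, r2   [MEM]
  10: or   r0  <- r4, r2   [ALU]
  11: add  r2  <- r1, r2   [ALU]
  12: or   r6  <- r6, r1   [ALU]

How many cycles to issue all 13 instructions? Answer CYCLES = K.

CYCLES = 8

c0: i0 st.MEM  no-port MEM/MEM
c1: i1+i2 st.MEM+sub.ALU  pair
c2: i3+i4 sll.ALU+add.ALU  pair
c3: i5+i6 mulh.MUL+st.MEM  pair
c4: i7 sub.ALU  RAW r6
c5: i8+i9 beq.BR+st.MEM  pair
c6: i10+i11 or.ALU+add.ALU  pair
c7: i12 or.ALU  tail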